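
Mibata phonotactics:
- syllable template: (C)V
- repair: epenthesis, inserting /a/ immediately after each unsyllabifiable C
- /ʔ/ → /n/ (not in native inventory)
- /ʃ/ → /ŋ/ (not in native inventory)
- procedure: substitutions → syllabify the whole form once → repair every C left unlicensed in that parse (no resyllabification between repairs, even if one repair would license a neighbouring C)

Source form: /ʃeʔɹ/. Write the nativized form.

Substitution: /ʃ/ → /ŋ/, /ʔ/ → /n/, giving /ŋenɹ/.
Syllabifying with onset maximization leaves /n/, /ɹ/ stranded (no codas are permitted; onsets are limited to one consonant).
Epenthesis after each stranded consonant: /n/ → /na/, /ɹ/ → /ɹa/.

ŋenaɹa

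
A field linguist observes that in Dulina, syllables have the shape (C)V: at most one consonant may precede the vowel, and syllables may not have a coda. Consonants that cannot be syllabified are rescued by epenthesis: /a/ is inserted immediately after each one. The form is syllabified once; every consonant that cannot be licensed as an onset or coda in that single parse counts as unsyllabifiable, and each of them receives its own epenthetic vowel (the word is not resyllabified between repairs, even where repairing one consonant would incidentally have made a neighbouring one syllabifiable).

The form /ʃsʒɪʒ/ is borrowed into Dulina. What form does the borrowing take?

ʃasaʒɪʒa

The consonants /ʃ/, /s/, /ʒ/ cannot be parsed into a legal (C)V syllable (no codas are permitted; onsets are limited to one consonant).
Inserting the epenthetic vowel yields /ʃ/ → /ʃa/, /s/ → /sa/, /ʒ/ → /ʒa/.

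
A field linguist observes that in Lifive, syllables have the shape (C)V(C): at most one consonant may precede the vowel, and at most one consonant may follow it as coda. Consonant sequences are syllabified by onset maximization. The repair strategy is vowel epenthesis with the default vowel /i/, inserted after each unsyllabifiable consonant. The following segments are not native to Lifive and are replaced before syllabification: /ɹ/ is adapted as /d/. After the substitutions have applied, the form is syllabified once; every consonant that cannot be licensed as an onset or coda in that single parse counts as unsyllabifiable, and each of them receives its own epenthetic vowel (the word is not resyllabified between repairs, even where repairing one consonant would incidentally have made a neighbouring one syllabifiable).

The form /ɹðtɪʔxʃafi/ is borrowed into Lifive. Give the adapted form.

Substitution: /ɹ/ → /d/, giving /dðtɪʔxʃafi/.
The consonants /d/, /ð/, /x/ cannot be parsed into a legal (C)V(C) syllable (at most one coda consonant is licensed; onsets are limited to one consonant).
Inserting the epenthetic vowel yields /d/ → /di/, /ð/ → /ði/, /x/ → /xi/.

diðitɪʔxiʃafi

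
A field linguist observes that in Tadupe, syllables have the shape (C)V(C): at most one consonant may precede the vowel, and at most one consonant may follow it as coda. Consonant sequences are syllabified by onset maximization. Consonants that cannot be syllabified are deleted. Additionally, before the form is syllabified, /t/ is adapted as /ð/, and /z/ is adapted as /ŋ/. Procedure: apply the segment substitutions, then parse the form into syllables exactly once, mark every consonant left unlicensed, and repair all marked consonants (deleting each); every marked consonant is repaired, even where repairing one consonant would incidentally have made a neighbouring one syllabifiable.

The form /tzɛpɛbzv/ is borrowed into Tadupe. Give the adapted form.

Substitution: /t/ → /ð/, /z/ → /ŋ/, giving /ðŋɛpɛbŋv/.
Under (C)V(C), the unsyllabifiable consonants are /ð/, /ŋ/, /v/ (at most one coda consonant is licensed; onsets are limited to one consonant).
Each unlicensed consonant is deleted: /ð/, /ŋ/, /v/.

ŋɛpɛb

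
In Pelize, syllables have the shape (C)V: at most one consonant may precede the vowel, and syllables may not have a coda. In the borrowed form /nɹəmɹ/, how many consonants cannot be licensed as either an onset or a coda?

3

Syllabifying with onset maximization leaves /n/, /m/, /ɹ/ stranded (no codas are permitted; onsets are limited to one consonant).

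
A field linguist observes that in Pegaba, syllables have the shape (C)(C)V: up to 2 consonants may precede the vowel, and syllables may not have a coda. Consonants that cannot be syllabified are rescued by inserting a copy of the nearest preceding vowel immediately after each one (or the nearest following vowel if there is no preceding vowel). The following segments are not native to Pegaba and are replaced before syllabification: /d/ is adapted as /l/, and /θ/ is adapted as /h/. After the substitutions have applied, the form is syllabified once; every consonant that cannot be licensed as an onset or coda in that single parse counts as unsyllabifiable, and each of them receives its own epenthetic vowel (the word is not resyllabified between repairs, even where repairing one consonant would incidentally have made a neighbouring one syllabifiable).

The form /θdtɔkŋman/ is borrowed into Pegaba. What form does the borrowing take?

hɔltɔkɔŋmana

Substitution: /θ/ → /h/, /d/ → /l/, giving /hltɔkŋman/.
Syllabifying with onset maximization leaves /h/, /k/, /n/ stranded (no codas are permitted; onsets may contain at most 2 consonants).
Epenthesis after each stranded consonant: /h/ → /hɔ/, /k/ → /kɔ/, /n/ → /na/.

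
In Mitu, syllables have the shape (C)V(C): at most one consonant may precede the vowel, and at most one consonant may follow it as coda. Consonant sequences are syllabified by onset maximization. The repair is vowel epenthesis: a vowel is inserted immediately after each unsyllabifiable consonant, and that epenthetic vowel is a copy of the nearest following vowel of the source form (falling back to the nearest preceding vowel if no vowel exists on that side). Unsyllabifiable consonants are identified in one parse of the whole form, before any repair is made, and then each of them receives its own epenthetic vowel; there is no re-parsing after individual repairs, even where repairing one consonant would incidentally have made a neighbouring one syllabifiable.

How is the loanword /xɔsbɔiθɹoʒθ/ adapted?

xɔsbɔiθɹoʒθo

Under (C)V(C), the unsyllabifiable consonants are /θ/ (at most one coda consonant is licensed; onsets are limited to one consonant).
Epenthesis after each stranded consonant: /θ/ → /θo/.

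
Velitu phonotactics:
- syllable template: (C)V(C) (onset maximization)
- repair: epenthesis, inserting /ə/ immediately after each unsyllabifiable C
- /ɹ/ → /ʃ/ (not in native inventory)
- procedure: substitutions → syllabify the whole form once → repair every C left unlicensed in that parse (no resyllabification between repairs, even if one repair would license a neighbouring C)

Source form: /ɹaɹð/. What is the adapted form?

ʃaʃðə

Substitution: /ɹ/ → /ʃ/, giving /ʃaʃð/.
The consonants /ð/ cannot be parsed into a legal (C)V(C) syllable (at most one coda consonant is licensed; onsets are limited to one consonant).
Epenthesis after each stranded consonant: /ð/ → /ðə/.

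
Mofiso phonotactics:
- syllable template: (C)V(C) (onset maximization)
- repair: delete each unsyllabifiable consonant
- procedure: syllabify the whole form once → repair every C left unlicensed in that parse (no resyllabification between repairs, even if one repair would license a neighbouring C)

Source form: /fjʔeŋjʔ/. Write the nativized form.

ʔeŋ

Under (C)V(C), the unsyllabifiable consonants are /f/, /j/, /j/, /ʔ/ (at most one coda consonant is licensed; onsets are limited to one consonant).
Each unlicensed consonant is deleted: /f/, /j/, /j/, /ʔ/.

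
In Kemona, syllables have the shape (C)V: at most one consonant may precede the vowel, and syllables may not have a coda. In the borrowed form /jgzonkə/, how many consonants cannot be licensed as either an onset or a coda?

3

Syllabifying with onset maximization leaves /j/, /g/, /n/ stranded (no codas are permitted; onsets are limited to one consonant).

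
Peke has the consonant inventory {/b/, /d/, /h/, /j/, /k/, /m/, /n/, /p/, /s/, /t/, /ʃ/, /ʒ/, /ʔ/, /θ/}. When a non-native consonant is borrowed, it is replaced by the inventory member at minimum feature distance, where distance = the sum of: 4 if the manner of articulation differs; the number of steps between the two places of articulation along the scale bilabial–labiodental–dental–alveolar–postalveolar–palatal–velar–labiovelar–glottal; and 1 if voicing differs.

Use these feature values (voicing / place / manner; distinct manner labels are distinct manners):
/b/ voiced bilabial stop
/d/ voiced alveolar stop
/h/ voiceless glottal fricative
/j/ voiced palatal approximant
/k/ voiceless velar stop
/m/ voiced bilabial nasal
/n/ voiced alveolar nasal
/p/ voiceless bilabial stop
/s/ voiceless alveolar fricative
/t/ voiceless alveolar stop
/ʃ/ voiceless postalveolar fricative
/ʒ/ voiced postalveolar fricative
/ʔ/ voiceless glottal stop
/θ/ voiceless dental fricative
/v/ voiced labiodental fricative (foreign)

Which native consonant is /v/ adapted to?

/θ/ is closest: same manner (fricative), place distance 1 (labiodental→dental), voicing differs (+1); total 2. Next closest is /s/ at distance 3.

θ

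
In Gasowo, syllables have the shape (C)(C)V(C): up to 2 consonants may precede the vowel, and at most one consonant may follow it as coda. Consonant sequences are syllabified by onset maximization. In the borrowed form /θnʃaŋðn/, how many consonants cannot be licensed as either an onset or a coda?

Syllabifying with onset maximization leaves /θ/, /ð/, /n/ stranded (at most one coda consonant is licensed; onsets may contain at most 2 consonants).

3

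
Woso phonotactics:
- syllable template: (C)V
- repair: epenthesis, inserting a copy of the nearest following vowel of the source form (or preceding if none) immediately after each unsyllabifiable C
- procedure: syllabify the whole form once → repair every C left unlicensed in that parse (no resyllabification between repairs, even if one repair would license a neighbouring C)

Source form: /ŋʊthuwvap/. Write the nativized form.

The consonants /t/, /w/, /p/ cannot be parsed into a legal (C)V syllable (no codas are permitted; onsets are limited to one consonant).
Inserting the epenthetic vowel yields /t/ → /tu/, /w/ → /wa/, /p/ → /pa/.

ŋʊtuhuwavapa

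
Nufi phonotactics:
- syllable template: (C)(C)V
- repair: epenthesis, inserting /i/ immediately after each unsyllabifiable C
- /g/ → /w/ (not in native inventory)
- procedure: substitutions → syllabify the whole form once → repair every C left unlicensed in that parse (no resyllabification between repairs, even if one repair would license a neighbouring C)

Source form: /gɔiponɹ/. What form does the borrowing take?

Substitution: /g/ → /w/, giving /wɔiponɹ/.
The consonants /n/, /ɹ/ cannot be parsed into a legal (C)(C)V syllable (no codas are permitted; onsets may contain at most 2 consonants).
Epenthesis after each stranded consonant: /n/ → /ni/, /ɹ/ → /ɹi/.

wɔiponiɹi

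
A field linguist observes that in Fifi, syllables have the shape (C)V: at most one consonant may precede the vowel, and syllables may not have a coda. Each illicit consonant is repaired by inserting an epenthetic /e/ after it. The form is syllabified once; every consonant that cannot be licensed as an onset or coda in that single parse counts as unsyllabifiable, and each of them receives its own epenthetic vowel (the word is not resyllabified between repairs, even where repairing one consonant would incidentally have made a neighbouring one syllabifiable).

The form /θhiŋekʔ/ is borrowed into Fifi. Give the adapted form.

θehiŋekeʔe

Syllabifying with onset maximization leaves /θ/, /k/, /ʔ/ stranded (no codas are permitted; onsets are limited to one consonant).
Inserting the epenthetic vowel yields /θ/ → /θe/, /k/ → /ke/, /ʔ/ → /ʔe/.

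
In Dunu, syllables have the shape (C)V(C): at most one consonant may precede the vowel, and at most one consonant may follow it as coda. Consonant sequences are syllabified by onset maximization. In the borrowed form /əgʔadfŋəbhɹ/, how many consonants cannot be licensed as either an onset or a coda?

3

Syllabifying with onset maximization leaves /f/, /h/, /ɹ/ stranded (at most one coda consonant is licensed; onsets are limited to one consonant).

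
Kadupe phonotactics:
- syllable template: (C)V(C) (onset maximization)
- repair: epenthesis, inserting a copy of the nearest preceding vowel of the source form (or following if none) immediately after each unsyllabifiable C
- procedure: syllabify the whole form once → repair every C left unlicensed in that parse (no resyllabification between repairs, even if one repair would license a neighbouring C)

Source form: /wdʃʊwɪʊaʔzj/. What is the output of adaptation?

wʊdʊʃʊwɪʊaʔzaja

Under (C)V(C), the unsyllabifiable consonants are /w/, /d/, /z/, /j/ (at most one coda consonant is licensed; onsets are limited to one consonant).
Each unlicensed consonant becomes the onset of a new syllable: /w/ → /wʊ/, /d/ → /dʊ/, /z/ → /za/, /j/ → /ja/.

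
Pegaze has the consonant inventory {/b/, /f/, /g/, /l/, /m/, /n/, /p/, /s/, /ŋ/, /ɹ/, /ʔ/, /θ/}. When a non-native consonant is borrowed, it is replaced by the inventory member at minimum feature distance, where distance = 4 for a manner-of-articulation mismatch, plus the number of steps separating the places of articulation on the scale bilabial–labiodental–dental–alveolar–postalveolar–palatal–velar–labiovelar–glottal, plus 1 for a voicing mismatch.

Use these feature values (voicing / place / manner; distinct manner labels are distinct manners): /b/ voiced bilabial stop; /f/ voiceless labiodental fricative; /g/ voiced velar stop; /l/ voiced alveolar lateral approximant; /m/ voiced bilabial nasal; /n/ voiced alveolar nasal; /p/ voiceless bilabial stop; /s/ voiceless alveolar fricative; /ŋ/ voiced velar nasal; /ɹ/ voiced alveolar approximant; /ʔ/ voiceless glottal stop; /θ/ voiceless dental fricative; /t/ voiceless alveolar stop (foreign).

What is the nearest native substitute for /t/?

/p/ is closest: same manner (stop), place distance 3 (alveolar→bilabial), same voicing; total 3. Next closest is /b/ at distance 4.

p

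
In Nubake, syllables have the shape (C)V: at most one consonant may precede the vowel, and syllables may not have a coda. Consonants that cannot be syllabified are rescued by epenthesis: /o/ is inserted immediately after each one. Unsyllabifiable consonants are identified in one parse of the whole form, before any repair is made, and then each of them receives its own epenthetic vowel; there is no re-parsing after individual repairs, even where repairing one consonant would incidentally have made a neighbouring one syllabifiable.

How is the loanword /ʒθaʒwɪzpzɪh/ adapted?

Syllabifying with onset maximization leaves /ʒ/, /ʒ/, /z/, /p/, /h/ stranded (no codas are permitted; onsets are limited to one consonant).
Each unlicensed consonant becomes the onset of a new syllable: /ʒ/ → /ʒo/, /ʒ/ → /ʒo/, /z/ → /zo/, /p/ → /po/, /h/ → /ho/.

ʒoθaʒowɪzopozɪho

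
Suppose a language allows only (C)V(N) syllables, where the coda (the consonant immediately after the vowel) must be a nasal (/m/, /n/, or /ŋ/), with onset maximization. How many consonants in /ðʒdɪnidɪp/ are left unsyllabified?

Syllabifying with onset maximization leaves /ð/, /ʒ/, /p/ stranded (only a nasal (/m/, /n/, or /ŋ/) is licensed in coda position; onsets are limited to one consonant).

3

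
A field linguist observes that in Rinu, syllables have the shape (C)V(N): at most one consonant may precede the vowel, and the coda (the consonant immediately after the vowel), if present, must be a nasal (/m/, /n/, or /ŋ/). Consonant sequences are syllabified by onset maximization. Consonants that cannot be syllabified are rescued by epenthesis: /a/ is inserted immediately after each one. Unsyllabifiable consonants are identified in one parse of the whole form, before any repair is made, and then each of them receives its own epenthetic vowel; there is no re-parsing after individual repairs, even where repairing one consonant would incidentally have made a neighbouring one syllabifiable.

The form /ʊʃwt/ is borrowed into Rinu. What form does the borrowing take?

Syllabifying with onset maximization leaves /ʃ/, /w/, /t/ stranded (only a nasal (/m/, /n/, or /ŋ/) is licensed in coda position; onsets are limited to one consonant).
Inserting the epenthetic vowel yields /ʃ/ → /ʃa/, /w/ → /wa/, /t/ → /ta/.

ʊʃawata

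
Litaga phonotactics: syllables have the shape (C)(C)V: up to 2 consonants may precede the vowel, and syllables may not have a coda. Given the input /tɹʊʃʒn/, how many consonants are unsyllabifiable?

3

The consonants /ʃ/, /ʒ/, /n/ cannot be parsed into a legal (C)(C)V syllable (no codas are permitted; onsets may contain at most 2 consonants).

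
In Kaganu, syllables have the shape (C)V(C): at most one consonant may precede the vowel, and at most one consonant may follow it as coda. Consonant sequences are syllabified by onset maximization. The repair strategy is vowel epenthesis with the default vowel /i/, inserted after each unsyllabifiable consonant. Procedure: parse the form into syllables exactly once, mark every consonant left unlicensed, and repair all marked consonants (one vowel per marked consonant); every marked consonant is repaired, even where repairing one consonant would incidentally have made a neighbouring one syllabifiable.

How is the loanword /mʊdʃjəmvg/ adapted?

The consonants /ʃ/, /v/, /g/ cannot be parsed into a legal (C)V(C) syllable (at most one coda consonant is licensed; onsets are limited to one consonant).
Epenthesis after each stranded consonant: /ʃ/ → /ʃi/, /v/ → /vi/, /g/ → /gi/.

mʊdʃijəmvigi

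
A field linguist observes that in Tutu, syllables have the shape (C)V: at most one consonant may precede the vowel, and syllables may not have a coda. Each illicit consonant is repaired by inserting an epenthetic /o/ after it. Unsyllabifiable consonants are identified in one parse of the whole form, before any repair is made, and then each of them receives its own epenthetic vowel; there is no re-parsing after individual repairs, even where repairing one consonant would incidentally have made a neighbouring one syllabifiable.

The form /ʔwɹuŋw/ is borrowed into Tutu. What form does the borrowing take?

ʔowoɹuŋowo

Under (C)V, the unsyllabifiable consonants are /ʔ/, /w/, /ŋ/, /w/ (no codas are permitted; onsets are limited to one consonant).
Inserting the epenthetic vowel yields /ʔ/ → /ʔo/, /w/ → /wo/, /ŋ/ → /ŋo/, /w/ → /wo/.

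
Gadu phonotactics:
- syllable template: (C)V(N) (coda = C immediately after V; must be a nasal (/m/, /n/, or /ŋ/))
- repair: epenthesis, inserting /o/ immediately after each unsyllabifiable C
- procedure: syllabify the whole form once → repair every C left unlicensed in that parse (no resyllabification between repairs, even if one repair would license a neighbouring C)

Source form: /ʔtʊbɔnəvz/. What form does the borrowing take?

ʔotʊbɔnəvozo

Under (C)V(N), the unsyllabifiable consonants are /ʔ/, /v/, /z/ (only a nasal (/m/, /n/, or /ŋ/) is licensed in coda position; onsets are limited to one consonant).
Inserting the epenthetic vowel yields /ʔ/ → /ʔo/, /v/ → /vo/, /z/ → /zo/.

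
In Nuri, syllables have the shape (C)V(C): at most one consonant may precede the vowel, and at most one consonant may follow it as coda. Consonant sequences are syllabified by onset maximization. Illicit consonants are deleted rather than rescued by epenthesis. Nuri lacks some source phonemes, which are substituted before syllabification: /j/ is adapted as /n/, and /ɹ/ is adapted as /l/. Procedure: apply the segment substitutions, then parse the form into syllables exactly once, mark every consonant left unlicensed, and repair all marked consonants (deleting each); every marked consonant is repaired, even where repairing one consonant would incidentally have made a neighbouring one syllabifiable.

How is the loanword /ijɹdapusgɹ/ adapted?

Substitution: /j/ → /n/, /ɹ/ → /l/, giving /inldapusgl/.
Under (C)V(C), the unsyllabifiable consonants are /l/, /g/, /l/ (at most one coda consonant is licensed; onsets are limited to one consonant).
Deletion applies to /l/, /g/, /l/.

indapus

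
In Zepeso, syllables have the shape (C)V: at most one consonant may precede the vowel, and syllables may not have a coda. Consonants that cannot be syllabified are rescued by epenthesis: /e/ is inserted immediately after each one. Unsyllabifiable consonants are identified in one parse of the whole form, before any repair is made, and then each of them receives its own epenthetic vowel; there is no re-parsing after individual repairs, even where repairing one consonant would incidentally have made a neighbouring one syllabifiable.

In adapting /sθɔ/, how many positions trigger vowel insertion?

The unsyllabifiable consonants are /s/; each receives one epenthetic vowel.

1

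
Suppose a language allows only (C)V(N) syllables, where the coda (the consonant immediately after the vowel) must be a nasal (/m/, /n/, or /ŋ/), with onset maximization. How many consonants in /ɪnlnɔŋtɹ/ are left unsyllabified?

3

Under (C)V(N), the unsyllabifiable consonants are /l/, /t/, /ɹ/ (only a nasal (/m/, /n/, or /ŋ/) is licensed in coda position; onsets are limited to one consonant).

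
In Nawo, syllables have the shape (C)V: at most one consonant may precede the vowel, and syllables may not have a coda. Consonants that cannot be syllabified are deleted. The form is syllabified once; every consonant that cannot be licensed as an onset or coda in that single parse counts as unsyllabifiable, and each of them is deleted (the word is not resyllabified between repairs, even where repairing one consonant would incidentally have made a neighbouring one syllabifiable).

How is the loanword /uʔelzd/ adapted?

Syllabifying with onset maximization leaves /l/, /z/, /d/ stranded (no codas are permitted; onsets are limited to one consonant).
Deletion applies to /l/, /z/, /d/.

uʔe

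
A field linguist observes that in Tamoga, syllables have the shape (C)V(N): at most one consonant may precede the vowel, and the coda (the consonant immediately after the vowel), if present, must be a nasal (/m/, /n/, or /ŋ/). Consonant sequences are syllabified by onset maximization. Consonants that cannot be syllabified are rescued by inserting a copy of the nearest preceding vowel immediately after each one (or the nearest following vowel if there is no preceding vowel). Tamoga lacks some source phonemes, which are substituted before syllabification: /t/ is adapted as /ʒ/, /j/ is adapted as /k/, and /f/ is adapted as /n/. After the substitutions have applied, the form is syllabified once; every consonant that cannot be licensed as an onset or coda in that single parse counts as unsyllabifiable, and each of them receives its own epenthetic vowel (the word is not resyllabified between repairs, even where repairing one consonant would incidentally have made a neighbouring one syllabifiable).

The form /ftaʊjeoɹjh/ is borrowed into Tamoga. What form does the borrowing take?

naʒaʊkeoɹokoho

Substitution: /f/ → /n/, /t/ → /ʒ/, /j/ → /k/, giving /nʒaʊkeoɹkh/.
Syllabifying with onset maximization leaves /n/, /ɹ/, /k/, /h/ stranded (only a nasal (/m/, /n/, or /ŋ/) is licensed in coda position; onsets are limited to one consonant).
Epenthesis after each stranded consonant: /n/ → /na/, /ɹ/ → /ɹo/, /k/ → /ko/, /h/ → /ho/.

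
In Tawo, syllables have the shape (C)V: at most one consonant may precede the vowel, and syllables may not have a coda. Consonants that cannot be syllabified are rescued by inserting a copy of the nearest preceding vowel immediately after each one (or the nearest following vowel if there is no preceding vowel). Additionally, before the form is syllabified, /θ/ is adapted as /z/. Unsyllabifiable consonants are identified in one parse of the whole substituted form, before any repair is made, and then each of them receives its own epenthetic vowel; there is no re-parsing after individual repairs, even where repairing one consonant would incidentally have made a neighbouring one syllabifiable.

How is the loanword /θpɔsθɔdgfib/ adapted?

Substitution: /θ/ → /z/, giving /zpɔszɔdgfib/.
Syllabifying with onset maximization leaves /z/, /s/, /d/, /g/, /b/ stranded (no codas are permitted; onsets are limited to one consonant).
Epenthesis after each stranded consonant: /z/ → /zɔ/, /s/ → /sɔ/, /d/ → /dɔ/, /g/ → /gɔ/, /b/ → /bi/.

zɔpɔsɔzɔdɔgɔfibi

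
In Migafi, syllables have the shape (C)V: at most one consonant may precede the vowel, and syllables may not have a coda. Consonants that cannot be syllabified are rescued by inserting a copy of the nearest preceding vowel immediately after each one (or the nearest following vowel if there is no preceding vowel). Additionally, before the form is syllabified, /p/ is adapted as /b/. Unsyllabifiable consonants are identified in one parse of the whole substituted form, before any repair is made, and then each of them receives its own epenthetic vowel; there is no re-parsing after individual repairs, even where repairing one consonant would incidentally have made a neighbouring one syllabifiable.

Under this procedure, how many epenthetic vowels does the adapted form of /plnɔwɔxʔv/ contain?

After substitution the input is /blnɔwɔxʔv/.
The unsyllabifiable consonants are /b/, /l/, /x/, /ʔ/, /v/; each receives one epenthetic vowel.

5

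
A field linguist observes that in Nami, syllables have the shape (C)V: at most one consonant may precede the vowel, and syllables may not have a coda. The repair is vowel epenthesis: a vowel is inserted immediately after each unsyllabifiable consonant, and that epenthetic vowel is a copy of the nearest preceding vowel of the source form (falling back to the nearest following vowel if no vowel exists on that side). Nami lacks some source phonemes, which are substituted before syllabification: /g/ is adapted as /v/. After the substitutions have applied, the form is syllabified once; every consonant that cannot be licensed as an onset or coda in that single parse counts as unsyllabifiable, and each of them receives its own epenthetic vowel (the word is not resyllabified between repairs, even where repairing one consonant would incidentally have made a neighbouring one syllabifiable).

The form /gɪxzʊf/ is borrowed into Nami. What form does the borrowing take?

vɪxɪzʊfʊ

Substitution: /g/ → /v/, giving /vɪxzʊf/.
Under (C)V, the unsyllabifiable consonants are /x/, /f/ (no codas are permitted; onsets are limited to one consonant).
Each unlicensed consonant becomes the onset of a new syllable: /x/ → /xɪ/, /f/ → /fʊ/.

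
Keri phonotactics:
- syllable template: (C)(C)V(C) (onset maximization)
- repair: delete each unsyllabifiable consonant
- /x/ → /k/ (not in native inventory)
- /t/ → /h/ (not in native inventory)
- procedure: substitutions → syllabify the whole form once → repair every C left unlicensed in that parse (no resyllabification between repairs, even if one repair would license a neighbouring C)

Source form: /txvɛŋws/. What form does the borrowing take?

Substitution: /t/ → /h/, /x/ → /k/, giving /hkvɛŋws/.
The consonants /h/, /w/, /s/ cannot be parsed into a legal (C)(C)V(C) syllable (at most one coda consonant is licensed; onsets may contain at most 2 consonants).
Deletion applies to /h/, /w/, /s/.

kvɛŋ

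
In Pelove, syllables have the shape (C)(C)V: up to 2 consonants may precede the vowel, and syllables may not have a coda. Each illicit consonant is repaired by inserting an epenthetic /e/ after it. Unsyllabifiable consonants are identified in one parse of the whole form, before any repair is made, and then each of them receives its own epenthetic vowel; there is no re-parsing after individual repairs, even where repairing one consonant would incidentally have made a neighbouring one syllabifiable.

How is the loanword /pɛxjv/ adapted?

pɛxejeve

The consonants /x/, /j/, /v/ cannot be parsed into a legal (C)(C)V syllable (no codas are permitted; onsets may contain at most 2 consonants).
Epenthesis after each stranded consonant: /x/ → /xe/, /j/ → /je/, /v/ → /ve/.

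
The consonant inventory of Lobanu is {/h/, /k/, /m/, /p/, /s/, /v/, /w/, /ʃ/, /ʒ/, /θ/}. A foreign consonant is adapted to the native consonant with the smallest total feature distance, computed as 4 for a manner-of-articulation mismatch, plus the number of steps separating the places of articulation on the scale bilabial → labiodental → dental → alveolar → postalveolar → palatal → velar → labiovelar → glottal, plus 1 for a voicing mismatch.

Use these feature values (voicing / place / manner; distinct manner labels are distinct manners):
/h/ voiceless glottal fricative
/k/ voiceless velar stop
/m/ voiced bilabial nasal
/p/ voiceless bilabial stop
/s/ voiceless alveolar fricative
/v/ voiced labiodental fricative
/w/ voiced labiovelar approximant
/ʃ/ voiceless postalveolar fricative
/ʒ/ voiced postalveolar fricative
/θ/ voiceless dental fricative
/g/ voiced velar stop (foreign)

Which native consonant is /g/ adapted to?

/k/ is closest: same manner (stop), place distance 0 (velar→velar), voicing differs (+1); total 1. Next closest is /w/ at distance 5.

k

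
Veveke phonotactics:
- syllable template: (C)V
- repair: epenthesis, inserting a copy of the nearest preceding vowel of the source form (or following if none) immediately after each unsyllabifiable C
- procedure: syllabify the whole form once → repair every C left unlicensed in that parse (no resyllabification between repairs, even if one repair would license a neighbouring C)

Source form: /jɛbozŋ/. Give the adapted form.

Syllabifying with onset maximization leaves /z/, /ŋ/ stranded (no codas are permitted; onsets are limited to one consonant).
Epenthesis after each stranded consonant: /z/ → /zo/, /ŋ/ → /ŋo/.

jɛbozoŋo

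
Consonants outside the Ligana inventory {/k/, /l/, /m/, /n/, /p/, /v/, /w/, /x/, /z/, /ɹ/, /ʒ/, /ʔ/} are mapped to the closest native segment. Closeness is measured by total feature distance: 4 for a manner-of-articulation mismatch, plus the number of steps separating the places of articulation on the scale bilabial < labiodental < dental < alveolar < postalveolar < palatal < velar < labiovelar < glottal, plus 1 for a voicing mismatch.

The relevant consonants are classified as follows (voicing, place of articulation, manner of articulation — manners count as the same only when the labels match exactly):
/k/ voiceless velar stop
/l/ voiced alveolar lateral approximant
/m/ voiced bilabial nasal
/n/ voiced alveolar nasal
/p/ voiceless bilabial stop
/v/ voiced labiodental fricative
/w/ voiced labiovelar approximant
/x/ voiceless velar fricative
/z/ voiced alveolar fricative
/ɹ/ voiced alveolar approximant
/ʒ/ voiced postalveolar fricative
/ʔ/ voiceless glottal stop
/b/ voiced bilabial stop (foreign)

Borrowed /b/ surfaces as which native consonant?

p

/p/ is closest: same manner (stop), place distance 0 (bilabial→bilabial), voicing differs (+1); total 1. Next closest is /m/ at distance 4.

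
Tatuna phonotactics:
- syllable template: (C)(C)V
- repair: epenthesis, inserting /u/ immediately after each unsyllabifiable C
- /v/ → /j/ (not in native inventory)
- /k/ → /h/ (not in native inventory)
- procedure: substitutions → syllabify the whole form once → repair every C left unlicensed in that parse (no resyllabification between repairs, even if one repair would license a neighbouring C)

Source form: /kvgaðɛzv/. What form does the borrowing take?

Substitution: /k/ → /h/, /v/ → /j/, giving /hjgaðɛzj/.
Syllabifying with onset maximization leaves /h/, /z/, /j/ stranded (no codas are permitted; onsets may contain at most 2 consonants).
Each unlicensed consonant becomes the onset of a new syllable: /h/ → /hu/, /z/ → /zu/, /j/ → /ju/.

hujgaðɛzuju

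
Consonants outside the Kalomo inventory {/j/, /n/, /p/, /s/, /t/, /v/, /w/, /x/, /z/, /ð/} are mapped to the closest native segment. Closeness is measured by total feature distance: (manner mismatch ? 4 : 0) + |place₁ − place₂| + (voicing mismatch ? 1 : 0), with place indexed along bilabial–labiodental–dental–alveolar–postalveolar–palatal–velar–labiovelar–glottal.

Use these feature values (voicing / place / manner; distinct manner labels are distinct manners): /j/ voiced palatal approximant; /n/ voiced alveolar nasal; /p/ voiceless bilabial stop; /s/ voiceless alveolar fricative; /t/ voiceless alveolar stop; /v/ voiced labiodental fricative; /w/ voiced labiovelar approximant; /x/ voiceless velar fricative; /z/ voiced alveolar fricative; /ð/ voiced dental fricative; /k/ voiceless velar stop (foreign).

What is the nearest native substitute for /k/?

/t/ is closest: same manner (stop), place distance 3 (velar→alveolar), same voicing; total 3. Next closest is /x/ at distance 4.

t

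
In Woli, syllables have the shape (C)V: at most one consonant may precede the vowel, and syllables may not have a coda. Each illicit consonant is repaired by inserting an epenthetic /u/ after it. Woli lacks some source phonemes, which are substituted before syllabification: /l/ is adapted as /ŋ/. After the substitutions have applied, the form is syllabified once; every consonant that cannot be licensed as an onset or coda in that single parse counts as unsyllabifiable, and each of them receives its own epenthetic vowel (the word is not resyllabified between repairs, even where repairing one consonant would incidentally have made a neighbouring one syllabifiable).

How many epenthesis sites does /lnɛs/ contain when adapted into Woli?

2

After substitution the input is /ŋnɛs/.
The unsyllabifiable consonants are /ŋ/, /s/; each receives one epenthetic vowel.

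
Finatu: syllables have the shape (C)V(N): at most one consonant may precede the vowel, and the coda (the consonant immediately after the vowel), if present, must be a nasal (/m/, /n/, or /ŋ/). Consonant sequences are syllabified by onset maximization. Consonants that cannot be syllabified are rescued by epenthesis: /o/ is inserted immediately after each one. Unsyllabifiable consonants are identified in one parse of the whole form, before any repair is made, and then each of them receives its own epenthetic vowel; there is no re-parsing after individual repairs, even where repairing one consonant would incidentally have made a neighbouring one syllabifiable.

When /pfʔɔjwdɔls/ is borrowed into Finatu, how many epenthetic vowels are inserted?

The unsyllabifiable consonants are /p/, /f/, /j/, /w/, /l/, /s/; each receives one epenthetic vowel.

6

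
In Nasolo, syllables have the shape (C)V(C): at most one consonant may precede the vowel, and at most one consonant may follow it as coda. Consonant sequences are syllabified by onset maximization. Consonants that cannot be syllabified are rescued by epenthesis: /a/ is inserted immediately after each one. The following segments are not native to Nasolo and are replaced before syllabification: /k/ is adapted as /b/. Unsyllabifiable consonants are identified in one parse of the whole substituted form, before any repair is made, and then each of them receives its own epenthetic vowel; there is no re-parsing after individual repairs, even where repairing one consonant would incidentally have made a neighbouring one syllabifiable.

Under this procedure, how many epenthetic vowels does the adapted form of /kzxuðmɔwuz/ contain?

2

After substitution the input is /bzxuðmɔwuz/.
The unsyllabifiable consonants are /b/, /z/; each receives one epenthetic vowel.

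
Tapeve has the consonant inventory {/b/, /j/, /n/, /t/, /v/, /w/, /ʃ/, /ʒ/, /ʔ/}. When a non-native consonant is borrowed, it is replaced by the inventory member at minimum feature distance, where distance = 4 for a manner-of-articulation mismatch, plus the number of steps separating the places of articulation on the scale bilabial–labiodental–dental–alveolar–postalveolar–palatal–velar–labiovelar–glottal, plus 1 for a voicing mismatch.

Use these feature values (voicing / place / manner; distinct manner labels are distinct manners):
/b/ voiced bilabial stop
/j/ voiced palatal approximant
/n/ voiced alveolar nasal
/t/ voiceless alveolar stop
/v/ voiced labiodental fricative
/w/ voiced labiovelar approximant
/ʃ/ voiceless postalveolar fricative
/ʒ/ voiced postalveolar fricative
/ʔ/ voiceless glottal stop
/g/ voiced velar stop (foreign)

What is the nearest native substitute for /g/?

ʔ

/ʔ/ is closest: same manner (stop), place distance 2 (velar→glottal), voicing differs (+1); total 3. Next closest is /t/ at distance 4.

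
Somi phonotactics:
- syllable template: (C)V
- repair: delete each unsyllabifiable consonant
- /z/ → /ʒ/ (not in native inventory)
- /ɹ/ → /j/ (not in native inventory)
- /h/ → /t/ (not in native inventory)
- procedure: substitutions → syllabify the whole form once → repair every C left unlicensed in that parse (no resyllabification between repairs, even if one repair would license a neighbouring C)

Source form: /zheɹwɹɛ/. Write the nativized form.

tejɛ

Substitution: /z/ → /ʒ/, /h/ → /t/, /ɹ/ → /j/, giving /ʒtejwjɛ/.
Syllabifying with onset maximization leaves /ʒ/, /j/, /w/ stranded (no codas are permitted; onsets are limited to one consonant).
Each unlicensed consonant is deleted: /ʒ/, /j/, /w/.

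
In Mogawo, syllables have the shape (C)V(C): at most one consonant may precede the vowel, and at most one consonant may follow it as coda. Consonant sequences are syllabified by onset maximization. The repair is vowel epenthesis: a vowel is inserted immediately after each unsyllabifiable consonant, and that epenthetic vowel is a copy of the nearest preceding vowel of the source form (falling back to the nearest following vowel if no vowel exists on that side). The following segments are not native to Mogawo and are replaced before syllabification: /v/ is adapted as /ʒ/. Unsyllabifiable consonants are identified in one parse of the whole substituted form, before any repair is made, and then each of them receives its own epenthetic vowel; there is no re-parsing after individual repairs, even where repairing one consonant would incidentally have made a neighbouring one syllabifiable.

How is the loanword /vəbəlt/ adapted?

Substitution: /v/ → /ʒ/, giving /ʒəbəlt/.
The consonants /t/ cannot be parsed into a legal (C)V(C) syllable (at most one coda consonant is licensed; onsets are limited to one consonant).
Each unlicensed consonant becomes the onset of a new syllable: /t/ → /tə/.

ʒəbəltə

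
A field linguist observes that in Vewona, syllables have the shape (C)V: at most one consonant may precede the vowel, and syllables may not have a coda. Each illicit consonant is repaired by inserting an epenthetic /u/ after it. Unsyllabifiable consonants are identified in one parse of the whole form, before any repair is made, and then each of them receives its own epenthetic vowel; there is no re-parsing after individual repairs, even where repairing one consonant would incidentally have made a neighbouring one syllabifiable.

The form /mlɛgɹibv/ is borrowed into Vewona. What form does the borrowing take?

Under (C)V, the unsyllabifiable consonants are /m/, /g/, /b/, /v/ (no codas are permitted; onsets are limited to one consonant).
Inserting the epenthetic vowel yields /m/ → /mu/, /g/ → /gu/, /b/ → /bu/, /v/ → /vu/.

mulɛguɹibuvu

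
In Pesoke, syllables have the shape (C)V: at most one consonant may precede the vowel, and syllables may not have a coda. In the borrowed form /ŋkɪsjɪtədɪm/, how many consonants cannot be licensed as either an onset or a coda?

3

Under (C)V, the unsyllabifiable consonants are /ŋ/, /s/, /m/ (no codas are permitted; onsets are limited to one consonant).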